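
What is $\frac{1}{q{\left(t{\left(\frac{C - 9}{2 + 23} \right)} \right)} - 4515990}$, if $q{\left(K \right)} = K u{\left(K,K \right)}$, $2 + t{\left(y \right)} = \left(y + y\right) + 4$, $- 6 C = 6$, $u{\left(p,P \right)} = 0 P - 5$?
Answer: $- \frac{1}{4515996} \approx -2.2144 \cdot 10^{-7}$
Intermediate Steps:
$u{\left(p,P \right)} = -5$ ($u{\left(p,P \right)} = 0 - 5 = -5$)
$C = -1$ ($C = \left(- \frac{1}{6}\right) 6 = -1$)
$t{\left(y \right)} = 2 + 2 y$ ($t{\left(y \right)} = -2 + \left(\left(y + y\right) + 4\right) = -2 + \left(2 y + 4\right) = -2 + \left(4 + 2 y\right) = 2 + 2 y$)
$q{\left(K \right)} = - 5 K$ ($q{\left(K \right)} = K \left(-5\right) = - 5 K$)
$\frac{1}{q{\left(t{\left(\frac{C - 9}{2 + 23} \right)} \right)} - 4515990} = \frac{1}{- 5 \left(2 + 2 \frac{-1 - 9}{2 + 23}\right) - 4515990} = \frac{1}{- 5 \left(2 + 2 \left(- \frac{10}{25}\right)\right) - 4515990} = \frac{1}{- 5 \left(2 + 2 \left(\left(-10\right) \frac{1}{25}\right)\right) - 4515990} = \frac{1}{- 5 \left(2 + 2 \left(- \frac{2}{5}\right)\right) - 4515990} = \frac{1}{- 5 \left(2 - \frac{4}{5}\right) - 4515990} = \frac{1}{\left(-5\right) \frac{6}{5} - 4515990} = \frac{1}{-6 - 4515990} = \frac{1}{-4515996} = - \frac{1}{4515996}$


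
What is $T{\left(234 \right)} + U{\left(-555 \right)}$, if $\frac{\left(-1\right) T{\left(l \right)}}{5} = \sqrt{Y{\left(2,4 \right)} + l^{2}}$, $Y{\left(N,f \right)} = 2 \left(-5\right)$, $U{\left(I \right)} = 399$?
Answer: $399 - 5 \sqrt{54746} \approx -770.89$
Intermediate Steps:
$Y{\left(N,f \right)} = -10$
$T{\left(l \right)} = - 5 \sqrt{-10 + l^{2}}$
$T{\left(234 \right)} + U{\left(-555 \right)} = - 5 \sqrt{-10 + 234^{2}} + 399 = - 5 \sqrt{-10 + 54756} + 399 = - 5 \sqrt{54746} + 399 = 399 - 5 \sqrt{54746}$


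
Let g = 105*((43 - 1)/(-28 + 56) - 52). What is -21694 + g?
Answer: -53993/2 ≈ -26997.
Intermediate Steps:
g = -10605/2 (g = 105*(42/28 - 52) = 105*(42*(1/28) - 52) = 105*(3/2 - 52) = 105*(-101/2) = -10605/2 ≈ -5302.5)
-21694 + g = -21694 - 10605/2 = -53993/2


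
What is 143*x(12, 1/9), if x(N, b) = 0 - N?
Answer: -1716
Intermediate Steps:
x(N, b) = -N
143*x(12, 1/9) = 143*(-1*12) = 143*(-12) = -1716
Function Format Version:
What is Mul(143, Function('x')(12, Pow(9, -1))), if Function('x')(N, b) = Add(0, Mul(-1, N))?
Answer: -1716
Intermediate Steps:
Function('x')(N, b) = Mul(-1, N)
Mul(143, Function('x')(12, Pow(9, -1))) = Mul(143, Mul(-1, 12)) = Mul(143, -12) = -1716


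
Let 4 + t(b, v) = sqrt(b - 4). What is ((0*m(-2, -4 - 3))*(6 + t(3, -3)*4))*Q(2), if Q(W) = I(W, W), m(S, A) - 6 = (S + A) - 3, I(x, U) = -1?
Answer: 0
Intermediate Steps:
t(b, v) = -4 + sqrt(-4 + b) (t(b, v) = -4 + sqrt(b - 4) = -4 + sqrt(-4 + b))
m(S, A) = 3 + A + S (m(S, A) = 6 + ((S + A) - 3) = 6 + ((A + S) - 3) = 6 + (-3 + A + S) = 3 + A + S)
Q(W) = -1
((0*m(-2, -4 - 3))*(6 + t(3, -3)*4))*Q(2) = ((0*(3 + (-4 - 3) - 2))*(6 + (-4 + sqrt(-4 + 3))*4))*(-1) = ((0*(3 - 7 - 2))*(6 + (-4 + sqrt(-1))*4))*(-1) = ((0*(-6))*(6 + (-4 + I)*4))*(-1) = (0*(6 + (-16 + 4*I)))*(-1) = (0*(-10 + 4*I))*(-1) = 0*(-1) = 0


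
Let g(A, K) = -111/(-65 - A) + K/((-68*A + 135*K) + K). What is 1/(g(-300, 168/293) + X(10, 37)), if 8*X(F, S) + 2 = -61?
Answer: -235001880/1961634113 ≈ -0.11980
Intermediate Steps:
X(F, S) = -63/8 (X(F, S) = -¼ + (⅛)*(-61) = -¼ - 61/8 = -63/8)
g(A, K) = -111/(-65 - A) + K/(-68*A + 136*K)
1/(g(-300, 168/293) + X(10, 37)) = 1/((-2547048/293 + 7548*(-300) - 1*(-300)*168/293)/(68*((-300)² - 21840/293 + 65*(-300) - 2*(-300)*168/293)) - 63/8) = 1/((-2547048/293 - 2264400 - 1*(-300)*168*(1/293))/(68*(90000 - 21840/293 - 19500 - 2*(-300)*168*(1/293))) - 63/8) = 1/((-15161*168/293 - 2264400 - 1*(-300)*168/293)/(68*(90000 - 130*168/293 - 19500 - 2*(-300)*168/293)) - 63/8) = 1/((-2547048/293 - 2264400 + 50400/293)/(68*(90000 - 21840/293 - 19500 + 100800/293)) - 63/8) = 1/((1/68)*(-665965848/293)/(20735460/293) - 63/8) = 1/((1/68)*(293/20735460)*(-665965848/293) - 63/8) = 1/(-27748577/58750470 - 63/8) = 1/(-1961634113/235001880) = -235001880/1961634113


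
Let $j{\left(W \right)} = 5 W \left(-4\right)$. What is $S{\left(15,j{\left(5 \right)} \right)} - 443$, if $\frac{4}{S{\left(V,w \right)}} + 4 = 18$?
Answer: $- \frac{3099}{7} \approx -442.71$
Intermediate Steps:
$j{\left(W \right)} = - 20 W$
$S{\left(V,w \right)} = \frac{2}{7}$ ($S{\left(V,w \right)} = \frac{4}{-4 + 18} = \frac{4}{14} = 4 \cdot \frac{1}{14} = \frac{2}{7}$)
$S{\left(15,j{\left(5 \right)} \right)} - 443 = \frac{2}{7} - 443 = - \frac{3099}{7}$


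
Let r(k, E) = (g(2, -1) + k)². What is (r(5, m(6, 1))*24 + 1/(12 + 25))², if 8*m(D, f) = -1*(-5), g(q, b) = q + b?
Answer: 1022016961/1369 ≈ 7.4654e+5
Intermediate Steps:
g(q, b) = b + q
m(D, f) = 5/8 (m(D, f) = (-1*(-5))/8 = (⅛)*5 = 5/8)
r(k, E) = (1 + k)² (r(k, E) = ((-1 + 2) + k)² = (1 + k)²)
(r(5, m(6, 1))*24 + 1/(12 + 25))² = ((1 + 5)²*24 + 1/(12 + 25))² = (6²*24 + 1/37)² = (36*24 + 1/37)² = (864 + 1/37)² = (31969/37)² = 1022016961/1369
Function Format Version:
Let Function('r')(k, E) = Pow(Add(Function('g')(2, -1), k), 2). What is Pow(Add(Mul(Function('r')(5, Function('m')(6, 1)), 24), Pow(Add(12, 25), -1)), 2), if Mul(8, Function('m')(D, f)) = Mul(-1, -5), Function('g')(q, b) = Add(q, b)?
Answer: Rational(1022016961, 1369) ≈ 7.4654e+5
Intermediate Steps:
Function('g')(q, b) = Add(b, q)
Function('m')(D, f) = Rational(5, 8) (Function('m')(D, f) = Mul(Rational(1, 8), Mul(-1, -5)) = Mul(Rational(1, 8), 5) = Rational(5, 8))
Function('r')(k, E) = Pow(Add(1, k), 2) (Function('r')(k, E) = Pow(Add(Add(-1, 2), k), 2) = Pow(Add(1, k), 2))
Pow(Add(Mul(Function('r')(5, Function('m')(6, 1)), 24), Pow(Add(12, 25), -1)), 2) = Pow(Add(Mul(Pow(Add(1, 5), 2), 24), Pow(Add(12, 25), -1)), 2) = Pow(Add(Mul(Pow(6, 2), 24), Pow(37, -1)), 2) = Pow(Add(Mul(36, 24), Rational(1, 37)), 2) = Pow(Add(864, Rational(1, 37)), 2) = Pow(Rational(31969, 37), 2) = Rational(1022016961, 1369)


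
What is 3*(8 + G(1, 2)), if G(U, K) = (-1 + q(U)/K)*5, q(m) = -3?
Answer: -27/2 ≈ -13.500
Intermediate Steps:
G(U, K) = -5 - 15/K (G(U, K) = (-1 - 3/K)*5 = -5 - 15/K)
3*(8 + G(1, 2)) = 3*(8 + (-5 - 15/2)) = 3*(8 - 25/2) = 3*(-9/2) = -27/2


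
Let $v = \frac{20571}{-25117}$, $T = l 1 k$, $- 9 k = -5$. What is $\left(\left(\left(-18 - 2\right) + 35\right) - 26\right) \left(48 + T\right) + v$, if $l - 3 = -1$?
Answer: $- \frac{122303993}{226053} \approx -541.04$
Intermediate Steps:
$l = 2$ ($l = 3 - 1 = 2$)
$k = \frac{5}{9}$ ($k = \left(- \frac{1}{9}\right) \left(-5\right) = \frac{5}{9} \approx 0.55556$)
$T = \frac{10}{9}$ ($T = 2 \cdot 1 \cdot \frac{5}{9} = 2 \cdot \frac{5}{9} = \frac{10}{9} \approx 1.1111$)
$v = - \frac{20571}{25117}$ ($v = 20571 \left(- \frac{1}{25117}\right) = - \frac{20571}{25117} \approx -0.81901$)
$\left(\left(\left(-18 - 2\right) + 35\right) - 26\right) \left(48 + T\right) + v = \left(\left(\left(-18 - 2\right) + 35\right) - 26\right) \left(48 + \frac{10}{9}\right) - \frac{20571}{25117} = \left(\left(-20 + 35\right) - 26\right) \frac{442}{9} - \frac{20571}{25117} = \left(15 - 26\right) \frac{442}{9} - \frac{20571}{25117} = \left(-11\right) \frac{442}{9} - \frac{20571}{25117} = - \frac{4862}{9} - \frac{20571}{25117} = - \frac{122303993}{226053}$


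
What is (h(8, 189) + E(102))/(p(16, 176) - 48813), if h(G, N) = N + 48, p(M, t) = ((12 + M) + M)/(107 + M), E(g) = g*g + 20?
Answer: -1311303/6003955 ≈ -0.21841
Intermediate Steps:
E(g) = 20 + g**2 (E(g) = g**2 + 20 = 20 + g**2)
p(M, t) = (12 + 2*M)/(107 + M)
h(G, N) = 48 + N
(h(8, 189) + E(102))/(p(16, 176) - 48813) = ((48 + 189) + (20 + 102**2))/(2*(6 + 16)/(107 + 16) - 48813) = (237 + (20 + 10404))/(2*22/123 - 48813) = (237 + 10424)/(2*(1/123)*22 - 48813) = 10661/(44/123 - 48813) = 10661/(-6003955/123) = 10661*(-123/6003955) = -1311303/6003955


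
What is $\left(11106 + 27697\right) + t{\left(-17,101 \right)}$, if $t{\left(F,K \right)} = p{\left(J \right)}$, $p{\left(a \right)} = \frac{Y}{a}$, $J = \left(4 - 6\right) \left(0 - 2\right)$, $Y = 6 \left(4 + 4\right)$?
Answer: $38815$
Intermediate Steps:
$Y = 48$ ($Y = 6 \cdot 8 = 48$)
$J = 4$ ($J = \left(-2\right) \left(-2\right) = 4$)
$p{\left(a \right)} = \frac{48}{a}$
$t{\left(F,K \right)} = 12$ ($t{\left(F,K \right)} = \frac{48}{4} = 48 \cdot \frac{1}{4} = 12$)
$\left(11106 + 27697\right) + t{\left(-17,101 \right)} = \left(11106 + 27697\right) + 12 = 38803 + 12 = 38815$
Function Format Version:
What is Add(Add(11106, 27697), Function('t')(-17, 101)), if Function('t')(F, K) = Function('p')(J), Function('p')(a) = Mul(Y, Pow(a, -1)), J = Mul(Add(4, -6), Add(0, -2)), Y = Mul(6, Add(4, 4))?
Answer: 38815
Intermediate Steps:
Y = 48 (Y = Mul(6, 8) = 48)
J = 4 (J = Mul(-2, -2) = 4)
Function('p')(a) = Mul(48, Pow(a, -1))
Function('t')(F, K) = 12 (Function('t')(F, K) = Mul(48, Pow(4, -1)) = Mul(48, Rational(1, 4)) = 12)
Add(Add(11106, 27697), Function('t')(-17, 101)) = Add(Add(11106, 27697), 12) = Add(38803, 12) = 38815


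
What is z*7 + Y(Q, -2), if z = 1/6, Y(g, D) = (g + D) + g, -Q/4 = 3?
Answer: -149/6 ≈ -24.833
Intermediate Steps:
Q = -12 (Q = -4*3 = -12)
Y(g, D) = D + 2*g (Y(g, D) = (D + g) + g = D + 2*g)
z = ⅙ ≈ 0.16667
z*7 + Y(Q, -2) = (⅙)*7 + (-2 + 2*(-12)) = 7/6 + (-2 - 24) = 7/6 - 26 = -149/6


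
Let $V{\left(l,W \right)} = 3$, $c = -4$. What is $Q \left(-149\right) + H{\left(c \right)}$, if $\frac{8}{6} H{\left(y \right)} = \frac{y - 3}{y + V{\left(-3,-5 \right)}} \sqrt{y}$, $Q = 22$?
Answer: $-3278 + \frac{21 i}{2} \approx -3278.0 + 10.5 i$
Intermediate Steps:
$H{\left(y \right)} = \frac{3 \sqrt{y} \left(-3 + y\right)}{4 \left(3 + y\right)}$ ($H{\left(y \right)} = \frac{3 \frac{y - 3}{y + 3} \sqrt{y}}{4} = \frac{3 \frac{-3 + y}{3 + y} \sqrt{y}}{4} = \frac{3 \frac{\sqrt{y} \left(-3 + y\right)}{3 + y}}{4} = \frac{3 \sqrt{y} \left(-3 + y\right)}{4 \left(3 + y\right)}$)
$Q \left(-149\right) + H{\left(c \right)} = 22 \left(-149\right) + \frac{3 \sqrt{-4} \left(-3 - 4\right)}{4 \left(3 - 4\right)} = -3278 + \frac{3}{4} \cdot 2 i \frac{1}{-1} \left(-7\right) = -3278 + \frac{3}{4} \cdot 2 i \left(-1\right) \left(-7\right) = -3278 + \frac{21 i}{2}$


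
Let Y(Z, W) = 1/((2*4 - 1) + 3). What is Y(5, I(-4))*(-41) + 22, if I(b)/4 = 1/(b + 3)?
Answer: 179/10 ≈ 17.900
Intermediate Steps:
I(b) = 4/(3 + b) (I(b) = 4/(b + 3) = 4/(3 + b))
Y(Z, W) = ⅒ (Y(Z, W) = 1/((8 - 1) + 3) = 1/(7 + 3) = 1/10 = ⅒)
Y(5, I(-4))*(-41) + 22 = (⅒)*(-41) + 22 = -41/10 + 22 = 179/10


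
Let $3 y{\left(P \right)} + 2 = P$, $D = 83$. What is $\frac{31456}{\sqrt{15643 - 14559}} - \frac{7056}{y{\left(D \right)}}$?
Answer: $- \frac{784}{3} + \frac{15728 \sqrt{271}}{271} \approx 694.07$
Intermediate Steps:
$y{\left(P \right)} = - \frac{2}{3} + \frac{P}{3}$
$\frac{31456}{\sqrt{15643 - 14559}} - \frac{7056}{y{\left(D \right)}} = \frac{31456}{\sqrt{15643 - 14559}} - \frac{7056}{- \frac{2}{3} + \frac{1}{3} \cdot 83} = \frac{31456}{\sqrt{1084}} - \frac{7056}{- \frac{2}{3} + \frac{83}{3}} = \frac{31456}{2 \sqrt{271}} - \frac{7056}{27} = 31456 \frac{\sqrt{271}}{542} - \frac{784}{3} = \frac{15728 \sqrt{271}}{271} - \frac{784}{3} = - \frac{784}{3} + \frac{15728 \sqrt{271}}{271}$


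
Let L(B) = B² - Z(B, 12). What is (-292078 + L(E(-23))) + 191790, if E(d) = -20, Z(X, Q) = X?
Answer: -99868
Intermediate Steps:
L(B) = B² - B
(-292078 + L(E(-23))) + 191790 = (-292078 - 20*(-1 - 20)) + 191790 = (-292078 - 20*(-21)) + 191790 = (-292078 + 420) + 191790 = -291658 + 191790 = -99868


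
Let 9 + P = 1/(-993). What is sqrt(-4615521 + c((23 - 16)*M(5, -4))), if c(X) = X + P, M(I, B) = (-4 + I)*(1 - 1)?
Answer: I*sqrt(4551138741963)/993 ≈ 2148.4*I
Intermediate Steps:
M(I, B) = 0 (M(I, B) = (-4 + I)*0 = 0)
P = -8938/993 (P = -9 + 1/(-993) = -9 - 1/993 = -8938/993 ≈ -9.0010)
c(X) = -8938/993 + X (c(X) = X - 8938/993 = -8938/993 + X)
sqrt(-4615521 + c((23 - 16)*M(5, -4))) = sqrt(-4615521 + (-8938/993 + (23 - 16)*0)) = sqrt(-4615521 + (-8938/993 + 7*0)) = sqrt(-4615521 + (-8938/993 + 0)) = sqrt(-4615521 - 8938/993) = sqrt(-4583221291/993) = I*sqrt(4551138741963)/993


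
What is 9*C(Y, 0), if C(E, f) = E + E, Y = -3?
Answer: -54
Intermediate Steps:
C(E, f) = 2*E
9*C(Y, 0) = 9*(2*(-3)) = 9*(-6) = -54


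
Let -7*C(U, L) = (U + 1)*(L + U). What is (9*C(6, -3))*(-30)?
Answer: 810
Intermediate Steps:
C(U, L) = -(1 + U)*(L + U)/7 (C(U, L) = -(U + 1)*(L + U)/7 = -(1 + U)*(L + U)/7)
(9*C(6, -3))*(-30) = (9*(-⅐*(-3) - ⅐*6 - ⅐*6² - ⅐*(-3)*6))*(-30) = (9*(3/7 - 6/7 - ⅐*36 + 18/7))*(-30) = (9*(3/7 - 6/7 - 36/7 + 18/7))*(-30) = (9*(-3))*(-30) = -27*(-30) = 810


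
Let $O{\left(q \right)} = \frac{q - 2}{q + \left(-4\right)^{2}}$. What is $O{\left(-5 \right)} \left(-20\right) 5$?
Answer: $\frac{700}{11} \approx 63.636$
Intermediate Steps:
$O{\left(q \right)} = \frac{-2 + q}{16 + q}$ ($O{\left(q \right)} = \frac{-2 + q}{q + 16} = \frac{-2 + q}{16 + q}$)
$O{\left(-5 \right)} \left(-20\right) 5 = \frac{-2 - 5}{16 - 5} \left(-20\right) 5 = \frac{1}{11} \left(-7\right) \left(-20\right) 5 = \left(- \frac{7}{11}\right) \left(-20\right) 5 = \frac{140}{11} \cdot 5 = \frac{700}{11}$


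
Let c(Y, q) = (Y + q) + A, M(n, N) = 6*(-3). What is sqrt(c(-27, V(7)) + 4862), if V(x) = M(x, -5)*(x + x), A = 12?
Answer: sqrt(4595) ≈ 67.786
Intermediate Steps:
M(n, N) = -18
V(x) = -36*x (V(x) = -18*(x + x) = -36*x)
c(Y, q) = 12 + Y + q (c(Y, q) = (Y + q) + 12 = 12 + Y + q)
sqrt(c(-27, V(7)) + 4862) = sqrt((12 - 27 - 36*7) + 4862) = sqrt((12 - 27 - 252) + 4862) = sqrt(-267 + 4862) = sqrt(4595)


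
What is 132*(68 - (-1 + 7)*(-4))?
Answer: 12144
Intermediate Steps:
132*(68 - (-1 + 7)*(-4)) = 132*(68 - 6*(-4)) = 132*(68 - 1*(-24)) = 132*(68 + 24) = 132*92 = 12144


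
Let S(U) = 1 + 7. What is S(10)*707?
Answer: 5656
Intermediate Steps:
S(U) = 8
S(10)*707 = 8*707 = 5656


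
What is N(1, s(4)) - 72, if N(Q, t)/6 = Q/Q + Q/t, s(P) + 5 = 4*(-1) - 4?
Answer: -864/13 ≈ -66.462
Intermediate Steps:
s(P) = -13 (s(P) = -5 + (4*(-1) - 4) = -5 + (-4 - 4) = -5 - 8 = -13)
N(Q, t) = 6 + 6*Q/t (N(Q, t) = 6*(Q/Q + Q/t) = 6*(1 + Q/t) = 6 + 6*Q/t)
N(1, s(4)) - 72 = (6 + 6*1/(-13)) - 72 = (6 + 6*1*(-1/13)) - 72 = (6 - 6/13) - 72 = 72/13 - 72 = -864/13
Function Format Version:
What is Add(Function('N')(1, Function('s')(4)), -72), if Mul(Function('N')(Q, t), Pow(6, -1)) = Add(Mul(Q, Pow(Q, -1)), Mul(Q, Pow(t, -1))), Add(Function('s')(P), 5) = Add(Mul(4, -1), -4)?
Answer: Rational(-864, 13) ≈ -66.462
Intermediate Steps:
Function('s')(P) = -13 (Function('s')(P) = Add(-5, Add(Mul(4, -1), -4)) = Add(-5, Add(-4, -4)) = Add(-5, -8) = -13)
Function('N')(Q, t) = Add(6, Mul(6, Q, Pow(t, -1))) (Function('N')(Q, t) = Mul(6, Add(Mul(Q, Pow(Q, -1)), Mul(Q, Pow(t, -1)))) = Mul(6, Add(1, Mul(Q, Pow(t, -1)))) = Add(6, Mul(6, Q, Pow(t, -1))))
Add(Function('N')(1, Function('s')(4)), -72) = Add(Add(6, Mul(6, 1, Pow(-13, -1))), -72) = Add(Add(6, Mul(6, 1, Rational(-1, 13))), -72) = Add(Add(6, Rational(-6, 13)), -72) = Add(Rational(72, 13), -72) = Rational(-864, 13)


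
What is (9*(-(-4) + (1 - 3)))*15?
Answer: 270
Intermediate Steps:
(9*(-(-4) + (1 - 3)))*15 = (9*(-4*(-1) - 2))*15 = (9*(4 - 2))*15 = (9*2)*15 = 18*15 = 270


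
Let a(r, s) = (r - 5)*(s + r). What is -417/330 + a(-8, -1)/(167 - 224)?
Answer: -6931/2090 ≈ -3.3163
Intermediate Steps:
a(r, s) = (-5 + r)*(r + s)
-417/330 + a(-8, -1)/(167 - 224) = -417/330 + ((-8)**2 - 5*(-8) - 5*(-1) - 8*(-1))/(167 - 224) = -417*1/330 + (64 + 40 + 5 + 8)/(-57) = -139/110 + 117*(-1/57) = -139/110 - 39/19 = -6931/2090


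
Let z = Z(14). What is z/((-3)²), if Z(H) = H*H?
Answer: 196/9 ≈ 21.778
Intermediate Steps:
Z(H) = H²
z = 196 (z = 14² = 196)
z/((-3)²) = 196/((-3)²) = 196/9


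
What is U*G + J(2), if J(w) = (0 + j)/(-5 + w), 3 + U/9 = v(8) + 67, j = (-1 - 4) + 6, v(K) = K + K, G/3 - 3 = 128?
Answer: 848879/3 ≈ 2.8296e+5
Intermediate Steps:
G = 393 (G = 9 + 3*128 = 9 + 384 = 393)
v(K) = 2*K
j = 1 (j = -5 + 6 = 1)
U = 720 (U = -27 + 9*(2*8 + 67) = -27 + 9*(16 + 67) = -27 + 9*83 = -27 + 747 = 720)
J(w) = 1/(-5 + w) (J(w) = (0 + 1)/(-5 + w) = 1/(-5 + w))
U*G + J(2) = 720*393 + 1/(-5 + 2) = 282960 + 1/(-3) = 282960 - 1/3 = 848879/3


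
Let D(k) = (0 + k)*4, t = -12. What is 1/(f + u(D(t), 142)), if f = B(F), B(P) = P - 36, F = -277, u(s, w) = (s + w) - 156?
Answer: -1/375 ≈ -0.0026667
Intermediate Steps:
D(k) = 4*k (D(k) = k*4 = 4*k)
u(s, w) = -156 + s + w
B(P) = -36 + P
f = -313 (f = -36 - 277 = -313)
1/(f + u(D(t), 142)) = 1/(-313 + (-156 + 4*(-12) + 142)) = 1/(-313 + (-156 - 48 + 142)) = 1/(-313 - 62) = 1/(-375) = -1/375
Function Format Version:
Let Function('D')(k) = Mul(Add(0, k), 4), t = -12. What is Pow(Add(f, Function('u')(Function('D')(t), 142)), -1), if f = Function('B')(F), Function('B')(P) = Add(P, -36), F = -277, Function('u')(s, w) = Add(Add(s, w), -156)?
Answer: Rational(-1, 375) ≈ -0.0026667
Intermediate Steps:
Function('D')(k) = Mul(4, k) (Function('D')(k) = Mul(k, 4) = Mul(4, k))
Function('u')(s, w) = Add(-156, s, w)
Function('B')(P) = Add(-36, P)
f = -313 (f = Add(-36, -277) = -313)
Pow(Add(f, Function('u')(Function('D')(t), 142)), -1) = Pow(Add(-313, Add(-156, Mul(4, -12), 142)), -1) = Pow(Add(-313, Add(-156, -48, 142)), -1) = Pow(Add(-313, -62), -1) = Pow(-375, -1) = Rational(-1, 375)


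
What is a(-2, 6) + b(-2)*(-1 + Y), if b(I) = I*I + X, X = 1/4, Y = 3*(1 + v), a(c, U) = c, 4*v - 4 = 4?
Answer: 32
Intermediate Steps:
v = 2 (v = 1 + (¼)*4 = 1 + 1 = 2)
Y = 9 (Y = 3*(1 + 2) = 3*3 = 9)
X = ¼ ≈ 0.25000
b(I) = ¼ + I² (b(I) = I*I + ¼ = I² + ¼ = ¼ + I²)
a(-2, 6) + b(-2)*(-1 + Y) = -2 + (¼ + (-2)²)*(-1 + 9) = -2 + (¼ + 4)*8 = -2 + (17/4)*8 = -2 + 34 = 32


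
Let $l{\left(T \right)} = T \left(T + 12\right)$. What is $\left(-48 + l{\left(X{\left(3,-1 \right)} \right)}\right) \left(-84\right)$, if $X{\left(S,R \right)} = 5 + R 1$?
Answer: $-1344$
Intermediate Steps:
$X{\left(S,R \right)} = 5 + R$
$l{\left(T \right)} = T \left(12 + T\right)$
$\left(-48 + l{\left(X{\left(3,-1 \right)} \right)}\right) \left(-84\right) = \left(-48 + \left(5 - 1\right) \left(12 + \left(5 - 1\right)\right)\right) \left(-84\right) = \left(-48 + 4 \left(12 + 4\right)\right) \left(-84\right) = \left(-48 + 4 \cdot 16\right) \left(-84\right) = \left(-48 + 64\right) \left(-84\right) = 16 \left(-84\right) = -1344$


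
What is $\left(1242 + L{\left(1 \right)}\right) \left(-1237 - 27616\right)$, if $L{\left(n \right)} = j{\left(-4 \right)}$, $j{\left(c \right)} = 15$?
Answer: $-36268221$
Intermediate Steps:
$L{\left(n \right)} = 15$
$\left(1242 + L{\left(1 \right)}\right) \left(-1237 - 27616\right) = \left(1242 + 15\right) \left(-1237 - 27616\right) = 1257 \left(-28853\right) = -36268221$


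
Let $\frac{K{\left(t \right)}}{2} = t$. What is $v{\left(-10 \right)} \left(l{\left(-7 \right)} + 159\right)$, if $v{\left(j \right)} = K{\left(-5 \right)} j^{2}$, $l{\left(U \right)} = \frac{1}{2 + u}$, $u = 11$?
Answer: $- \frac{2068000}{13} \approx -1.5908 \cdot 10^{5}$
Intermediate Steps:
$K{\left(t \right)} = 2 t$
$l{\left(U \right)} = \frac{1}{13}$ ($l{\left(U \right)} = \frac{1}{2 + 11} = \frac{1}{13}$)
$v{\left(j \right)} = - 10 j^{2}$ ($v{\left(j \right)} = 2 \left(-5\right) j^{2} = - 10 j^{2}$)
$v{\left(-10 \right)} \left(l{\left(-7 \right)} + 159\right) = - 10 \left(-10\right)^{2} \left(\frac{1}{13} + 159\right) = \left(-10\right) 100 \cdot \frac{2068}{13} = \left(-1000\right) \frac{2068}{13} = - \frac{2068000}{13}$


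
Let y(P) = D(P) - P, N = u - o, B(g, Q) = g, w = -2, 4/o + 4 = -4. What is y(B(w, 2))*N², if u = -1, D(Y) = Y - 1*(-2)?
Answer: ½ ≈ 0.50000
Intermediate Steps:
o = -½ (o = 4/(-4 - 4) = 4/(-8) = 4*(-⅛) = -½ ≈ -0.50000)
D(Y) = 2 + Y (D(Y) = Y + 2 = 2 + Y)
N = -½ (N = -1 - 1*(-½) = -1 + ½ = -½ ≈ -0.50000)
y(P) = 2 (y(P) = (2 + P) - P = 2)
y(B(w, 2))*N² = 2*(-½)² = 2*(¼) = ½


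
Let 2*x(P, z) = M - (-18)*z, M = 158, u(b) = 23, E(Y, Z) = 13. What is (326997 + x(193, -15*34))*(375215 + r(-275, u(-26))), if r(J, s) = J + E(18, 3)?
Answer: 120917093158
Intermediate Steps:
r(J, s) = 13 + J (r(J, s) = J + 13 = 13 + J)
x(P, z) = 79 + 9*z (x(P, z) = (158 - (-18)*z)/2 = (158 + 18*z)/2 = 79 + 9*z)
(326997 + x(193, -15*34))*(375215 + r(-275, u(-26))) = (326997 + (79 + 9*(-15*34)))*(375215 + (13 - 275)) = (326997 + (79 + 9*(-510)))*(375215 - 262) = (326997 + (79 - 4590))*374953 = (326997 - 4511)*374953 = 322486*374953 = 120917093158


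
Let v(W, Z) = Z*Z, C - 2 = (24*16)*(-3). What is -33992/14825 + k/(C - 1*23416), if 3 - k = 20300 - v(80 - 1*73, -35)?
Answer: -276152536/182095475 ≈ -1.5165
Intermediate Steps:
C = -1150 (C = 2 + (24*16)*(-3) = 2 + 384*(-3) = 2 - 1152 = -1150)
v(W, Z) = Z**2
k = -19072 (k = 3 - (20300 - 1*(-35)**2) = 3 - (20300 - 1*1225) = 3 - (20300 - 1225) = 3 - 1*19075 = 3 - 19075 = -19072)
-33992/14825 + k/(C - 1*23416) = -33992/14825 - 19072/(-1150 - 1*23416) = -33992*1/14825 - 19072/(-1150 - 23416) = -33992/14825 - 19072/(-24566) = -33992/14825 - 19072*(-1/24566) = -33992/14825 + 9536/12283 = -276152536/182095475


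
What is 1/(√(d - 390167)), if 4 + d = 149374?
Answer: -I*√240797/240797 ≈ -0.0020379*I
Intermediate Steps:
d = 149370 (d = -4 + 149374 = 149370)
1/(√(d - 390167)) = 1/(√(149370 - 390167)) = 1/(√(-240797)) = 1/(I*√240797) = -I*√240797/240797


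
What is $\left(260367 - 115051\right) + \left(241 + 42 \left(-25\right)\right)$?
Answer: $144507$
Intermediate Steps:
$\left(260367 - 115051\right) + \left(241 + 42 \left(-25\right)\right) = 145316 + \left(241 - 1050\right) = 145316 - 809 = 144507$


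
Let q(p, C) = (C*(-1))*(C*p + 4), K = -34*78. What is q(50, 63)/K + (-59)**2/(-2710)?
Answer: 22052117/299455 ≈ 73.641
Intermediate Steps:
K = -2652
q(p, C) = -C*(4 + C*p) (q(p, C) = (-C)*(4 + C*p) = -C*(4 + C*p))
q(50, 63)/K + (-59)**2/(-2710) = -1*63*(4 + 63*50)/(-2652) + (-59)**2/(-2710) = -1*63*(4 + 3150)*(-1/2652) + 3481*(-1/2710) = -1*63*3154*(-1/2652) - 3481/2710 = -198702*(-1/2652) - 3481/2710 = 33117/442 - 3481/2710 = 22052117/299455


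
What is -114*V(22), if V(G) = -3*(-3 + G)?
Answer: 6498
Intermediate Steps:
V(G) = 9 - 3*G
-114*V(22) = -114*(9 - 3*22) = -114*(9 - 66) = -114*(-57) = 6498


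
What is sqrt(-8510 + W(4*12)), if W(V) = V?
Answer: I*sqrt(8462) ≈ 91.989*I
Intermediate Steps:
sqrt(-8510 + W(4*12)) = sqrt(-8510 + 4*12) = sqrt(-8510 + 48) = sqrt(-8462) = I*sqrt(8462)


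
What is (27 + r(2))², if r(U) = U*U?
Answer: 961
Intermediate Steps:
r(U) = U²
(27 + r(2))² = (27 + 2²)² = (27 + 4)² = 31² = 961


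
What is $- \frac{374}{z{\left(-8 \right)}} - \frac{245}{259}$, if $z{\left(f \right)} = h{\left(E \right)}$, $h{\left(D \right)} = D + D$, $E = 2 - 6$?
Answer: $\frac{6779}{148} \approx 45.804$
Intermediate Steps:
$E = -4$ ($E = 2 - 6 = -4$)
$h{\left(D \right)} = 2 D$
$z{\left(f \right)} = -8$ ($z{\left(f \right)} = 2 \left(-4\right) = -8$)
$- \frac{374}{z{\left(-8 \right)}} - \frac{245}{259} = - \frac{374}{-8} - \frac{245}{259} = \left(-374\right) \left(- \frac{1}{8}\right) - \frac{35}{37} = \frac{187}{4} - \frac{35}{37} = \frac{6779}{148}$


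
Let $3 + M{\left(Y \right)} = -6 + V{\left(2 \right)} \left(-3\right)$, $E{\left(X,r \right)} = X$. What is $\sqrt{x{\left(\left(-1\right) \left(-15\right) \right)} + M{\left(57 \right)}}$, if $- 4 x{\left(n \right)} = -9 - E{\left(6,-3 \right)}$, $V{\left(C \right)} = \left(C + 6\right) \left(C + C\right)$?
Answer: $\frac{9 i \sqrt{5}}{2} \approx 10.062 i$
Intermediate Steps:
$V{\left(C \right)} = 2 C \left(6 + C\right)$ ($V{\left(C \right)} = \left(6 + C\right) 2 C = 2 C \left(6 + C\right)$)
$x{\left(n \right)} = \frac{15}{4}$ ($x{\left(n \right)} = - \frac{-9 - 6}{4} = \left(- \frac{1}{4}\right) \left(-15\right) = \frac{15}{4}$)
$M{\left(Y \right)} = -105$ ($M{\left(Y \right)} = -3 + \left(-6 + 2 \cdot 2 \left(6 + 2\right) \left(-3\right)\right) = -3 + \left(-6 + 2 \cdot 2 \cdot 8 \left(-3\right)\right) = -3 + \left(-6 + 32 \left(-3\right)\right) = -3 - 102 = -105$)
$\sqrt{x{\left(\left(-1\right) \left(-15\right) \right)} + M{\left(57 \right)}} = \sqrt{\frac{15}{4} - 105} = \sqrt{- \frac{405}{4}} = \frac{9 i \sqrt{5}}{2}$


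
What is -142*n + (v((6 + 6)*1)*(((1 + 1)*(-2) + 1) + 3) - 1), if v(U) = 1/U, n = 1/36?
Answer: -89/18 ≈ -4.9444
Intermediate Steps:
n = 1/36 ≈ 0.027778
-142*n + (v((6 + 6)*1)*(((1 + 1)*(-2) + 1) + 3) - 1) = -142*1/36 + ((((1 + 1)*(-2) + 1) + 3)/(((6 + 6)*1)) - 1) = -71/18 + (((2*(-2) + 1) + 3)/((12*1)) - 1) = -71/18 + (((-4 + 1) + 3)/12 - 1) = -71/18 + ((-3 + 3)/12 - 1) = -71/18 + ((1/12)*0 - 1) = -71/18 + (0 - 1) = -71/18 - 1 = -89/18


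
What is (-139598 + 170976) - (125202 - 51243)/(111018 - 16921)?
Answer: 2952501707/94097 ≈ 31377.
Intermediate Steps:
(-139598 + 170976) - (125202 - 51243)/(111018 - 16921) = 31378 - 73959/94097 = 2952501707/94097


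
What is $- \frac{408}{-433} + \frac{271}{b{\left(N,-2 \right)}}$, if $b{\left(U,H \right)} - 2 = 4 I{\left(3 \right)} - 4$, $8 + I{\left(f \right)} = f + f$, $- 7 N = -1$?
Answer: $- \frac{113263}{4330} \approx -26.158$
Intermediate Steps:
$N = \frac{1}{7}$ ($N = \left(- \frac{1}{7}\right) \left(-1\right) = \frac{1}{7} \approx 0.14286$)
$I{\left(f \right)} = -8 + 2 f$ ($I{\left(f \right)} = -8 + \left(f + f\right) = -8 + 2 f$)
$b{\left(U,H \right)} = -10$ ($b{\left(U,H \right)} = 2 + \left(4 \left(-8 + 2 \cdot 3\right) - 4\right) = 2 + \left(4 \left(-8 + 6\right) - 4\right) = 2 + \left(4 \left(-2\right) - 4\right) = 2 - 12 = -10$)
$- \frac{408}{-433} + \frac{271}{b{\left(N,-2 \right)}} = - \frac{408}{-433} + \frac{271}{-10} = \left(-408\right) \left(- \frac{1}{433}\right) + 271 \left(- \frac{1}{10}\right) = \frac{408}{433} - \frac{271}{10} = - \frac{113263}{4330}$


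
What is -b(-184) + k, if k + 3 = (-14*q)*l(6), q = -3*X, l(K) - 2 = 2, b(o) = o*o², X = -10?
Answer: 6227821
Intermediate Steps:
b(o) = o³
l(K) = 4 (l(K) = 2 + 2 = 4)
q = 30 (q = -3*(-10) = -1*(-30) = 30)
k = -1683 (k = -3 - 14*30*4 = -3 - 420*4 = -3 - 1680 = -1683)
-b(-184) + k = -1*(-184)³ - 1683 = -1*(-6229504) - 1683 = 6229504 - 1683 = 6227821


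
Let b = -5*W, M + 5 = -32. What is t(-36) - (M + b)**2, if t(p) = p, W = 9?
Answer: -6760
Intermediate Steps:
M = -37 (M = -5 - 32 = -37)
b = -45 (b = -5*9 = -45)
t(-36) - (M + b)**2 = -36 - (-37 - 45)**2 = -36 - 1*(-82)**2 = -36 - 1*6724 = -36 - 6724 = -6760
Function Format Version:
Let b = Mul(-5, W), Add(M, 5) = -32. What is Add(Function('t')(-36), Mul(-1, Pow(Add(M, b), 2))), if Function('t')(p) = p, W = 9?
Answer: -6760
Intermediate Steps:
M = -37 (M = Add(-5, -32) = -37)
b = -45 (b = Mul(-5, 9) = -45)
Add(Function('t')(-36), Mul(-1, Pow(Add(M, b), 2))) = Add(-36, Mul(-1, Pow(Add(-37, -45), 2))) = Add(-36, Mul(-1, Pow(-82, 2))) = Add(-36, Mul(-1, 6724)) = Add(-36, -6724) = -6760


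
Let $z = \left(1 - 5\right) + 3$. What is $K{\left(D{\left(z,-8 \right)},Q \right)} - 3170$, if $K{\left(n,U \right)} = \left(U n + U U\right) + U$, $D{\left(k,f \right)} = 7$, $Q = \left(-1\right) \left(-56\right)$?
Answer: $414$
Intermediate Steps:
$z = -1$ ($z = -4 + 3 = -1$)
$Q = 56$
$K{\left(n,U \right)} = U + U^{2} + U n$ ($K{\left(n,U \right)} = \left(U n + U^{2}\right) + U = \left(U^{2} + U n\right) + U = U + U^{2} + U n$)
$K{\left(D{\left(z,-8 \right)},Q \right)} - 3170 = 56 \left(1 + 56 + 7\right) - 3170 = 56 \cdot 64 - 3170 = 3584 - 3170 = 414$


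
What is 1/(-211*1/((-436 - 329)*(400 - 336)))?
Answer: 48960/211 ≈ 232.04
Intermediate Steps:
1/(-211*1/((-436 - 329)*(400 - 336))) = 1/(-211/((-765*64))) = 1/(-211/(-48960)) = 1/(-211*(-1/48960)) = 1/(211/48960) = 48960/211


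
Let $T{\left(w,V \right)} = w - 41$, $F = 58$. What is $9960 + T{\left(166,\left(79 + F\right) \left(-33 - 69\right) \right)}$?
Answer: $10085$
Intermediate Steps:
$T{\left(w,V \right)} = -41 + w$
$9960 + T{\left(166,\left(79 + F\right) \left(-33 - 69\right) \right)} = 9960 + \left(-41 + 166\right) = 9960 + 125 = 10085$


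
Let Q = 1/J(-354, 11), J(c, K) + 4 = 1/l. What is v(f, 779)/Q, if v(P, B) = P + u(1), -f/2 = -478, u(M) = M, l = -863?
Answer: -3304521/863 ≈ -3829.1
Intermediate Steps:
J(c, K) = -3453/863 (J(c, K) = -4 + 1/(-863) = -4 - 1/863 = -3453/863)
f = 956 (f = -2*(-478) = 956)
v(P, B) = 1 + P (v(P, B) = P + 1 = 1 + P)
Q = -863/3453 (Q = 1/(-3453/863) = -863/3453 ≈ -0.24993)
v(f, 779)/Q = (1 + 956)/(-863/3453) = 957*(-3453/863) = -3304521/863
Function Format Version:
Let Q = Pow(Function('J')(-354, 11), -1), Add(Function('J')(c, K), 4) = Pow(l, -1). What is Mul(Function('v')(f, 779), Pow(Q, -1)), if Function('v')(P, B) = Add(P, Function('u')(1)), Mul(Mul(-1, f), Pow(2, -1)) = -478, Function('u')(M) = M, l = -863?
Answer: Rational(-3304521, 863) ≈ -3829.1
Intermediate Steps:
Function('J')(c, K) = Rational(-3453, 863) (Function('J')(c, K) = Add(-4, Pow(-863, -1)) = Add(-4, Rational(-1, 863)) = Rational(-3453, 863))
f = 956 (f = Mul(-2, -478) = 956)
Function('v')(P, B) = Add(1, P) (Function('v')(P, B) = Add(P, 1) = Add(1, P))
Q = Rational(-863, 3453) (Q = Pow(Rational(-3453, 863), -1) = Rational(-863, 3453) ≈ -0.24993)
Mul(Function('v')(f, 779), Pow(Q, -1)) = Mul(Add(1, 956), Pow(Rational(-863, 3453), -1)) = Mul(957, Rational(-3453, 863)) = Rational(-3304521, 863)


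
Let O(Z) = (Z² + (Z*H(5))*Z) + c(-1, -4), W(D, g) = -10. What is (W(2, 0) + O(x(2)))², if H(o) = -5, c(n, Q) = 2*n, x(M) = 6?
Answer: 24336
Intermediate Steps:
O(Z) = -2 - 4*Z² (O(Z) = (Z² + (Z*(-5))*Z) + 2*(-1) = (Z² + (-5*Z)*Z) - 2 = (Z² - 5*Z²) - 2 = -4*Z² - 2 = -2 - 4*Z²)
(W(2, 0) + O(x(2)))² = (-10 + (-2 - 4*6²))² = (-10 + (-2 - 4*36))² = (-10 + (-2 - 144))² = (-10 - 146)² = (-156)² = 24336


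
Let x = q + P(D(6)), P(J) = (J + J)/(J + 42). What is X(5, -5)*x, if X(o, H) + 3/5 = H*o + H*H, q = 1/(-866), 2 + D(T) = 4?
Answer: -513/9526 ≈ -0.053853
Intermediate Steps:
D(T) = 2 (D(T) = -2 + 4 = 2)
P(J) = 2*J/(42 + J) (P(J) = (2*J)/(42 + J) = 2*J/(42 + J))
q = -1/866 ≈ -0.0011547
X(o, H) = -⅗ + H² + H*o (X(o, H) = -⅗ + (H*o + H*H) = -⅗ + (H*o + H²) = -⅗ + (H² + H*o) = -⅗ + H² + H*o)
x = 855/9526 (x = -1/866 + 2*2/(42 + 2) = -1/866 + 2*2/44 = -1/866 + 2*2*(1/44) = -1/866 + 1/11 = 855/9526 ≈ 0.089754)
X(5, -5)*x = (-⅗ + (-5)² - 5*5)*(855/9526) = (-⅗ + 25 - 25)*(855/9526) = -⅗*855/9526 = -513/9526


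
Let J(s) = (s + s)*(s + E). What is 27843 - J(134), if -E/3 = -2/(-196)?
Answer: -394979/49 ≈ -8060.8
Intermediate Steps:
E = -3/98 (E = -(-6)/(-196) = -(-6)*(-1)/196 = -3*1/98 = -3/98 ≈ -0.030612)
J(s) = 2*s*(-3/98 + s) (J(s) = (s + s)*(s - 3/98) = (2*s)*(-3/98 + s) = 2*s*(-3/98 + s))
27843 - J(134) = 27843 - 134*(-3 + 98*134)/49 = 27843 - 134*(-3 + 13132)/49 = 27843 - 134*13129/49 = 27843 - 1*1759286/49 = 27843 - 1759286/49 = -394979/49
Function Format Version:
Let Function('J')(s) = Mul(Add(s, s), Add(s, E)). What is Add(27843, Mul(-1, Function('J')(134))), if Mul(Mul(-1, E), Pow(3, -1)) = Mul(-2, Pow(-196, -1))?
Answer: Rational(-394979, 49) ≈ -8060.8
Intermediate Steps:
E = Rational(-3, 98) (E = Mul(-3, Mul(-2, Pow(-196, -1))) = Mul(-3, Mul(-2, Rational(-1, 196))) = Mul(-3, Rational(1, 98)) = Rational(-3, 98) ≈ -0.030612)
Function('J')(s) = Mul(2, s, Add(Rational(-3, 98), s)) (Function('J')(s) = Mul(Add(s, s), Add(s, Rational(-3, 98))) = Mul(Mul(2, s), Add(Rational(-3, 98), s)) = Mul(2, s, Add(Rational(-3, 98), s)))
Add(27843, Mul(-1, Function('J')(134))) = Add(27843, Mul(-1, Mul(Rational(1, 49), 134, Add(-3, Mul(98, 134))))) = Add(27843, Mul(-1, Mul(Rational(1, 49), 134, Add(-3, 13132)))) = Add(27843, Mul(-1, Mul(Rational(1, 49), 134, 13129))) = Add(27843, Mul(-1, Rational(1759286, 49))) = Add(27843, Rational(-1759286, 49)) = Rational(-394979, 49)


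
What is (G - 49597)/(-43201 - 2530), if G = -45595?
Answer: 95192/45731 ≈ 2.0816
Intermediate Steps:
(G - 49597)/(-43201 - 2530) = (-45595 - 49597)/(-43201 - 2530) = -95192/(-45731) = -95192*(-1/45731) = 95192/45731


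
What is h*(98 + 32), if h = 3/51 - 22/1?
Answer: -48490/17 ≈ -2852.4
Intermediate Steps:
h = -373/17 (h = 3*(1/51) - 22*1 = 1/17 - 22 = -373/17 ≈ -21.941)
h*(98 + 32) = -373*(98 + 32)/17 = -373/17*130 = -48490/17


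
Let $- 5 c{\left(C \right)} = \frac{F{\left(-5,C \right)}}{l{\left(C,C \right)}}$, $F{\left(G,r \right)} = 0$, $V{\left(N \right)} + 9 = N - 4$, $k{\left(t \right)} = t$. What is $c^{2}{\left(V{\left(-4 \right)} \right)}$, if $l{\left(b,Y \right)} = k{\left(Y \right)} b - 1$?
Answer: $0$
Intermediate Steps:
$l{\left(b,Y \right)} = -1 + Y b$ ($l{\left(b,Y \right)} = Y b - 1 = -1 + Y b$)
$V{\left(N \right)} = -13 + N$ ($V{\left(N \right)} = -9 + \left(N - 4\right) = -9 + \left(-4 + N\right) = -13 + N$)
$c{\left(C \right)} = 0$ ($c{\left(C \right)} = - \frac{0 \frac{1}{-1 + C C}}{5} = - \frac{0 \frac{1}{-1 + C^{2}}}{5} = \left(- \frac{1}{5}\right) 0 = 0$)
$c^{2}{\left(V{\left(-4 \right)} \right)} = 0^{2} = 0$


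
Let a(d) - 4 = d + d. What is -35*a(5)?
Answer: -490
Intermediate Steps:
a(d) = 4 + 2*d (a(d) = 4 + (d + d) = 4 + 2*d)
-35*a(5) = -35*(4 + 2*5) = -35*(4 + 10) = -35*14 = -490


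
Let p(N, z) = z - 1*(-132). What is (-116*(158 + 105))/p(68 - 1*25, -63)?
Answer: -30508/69 ≈ -442.15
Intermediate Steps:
p(N, z) = 132 + z (p(N, z) = z + 132 = 132 + z)
(-116*(158 + 105))/p(68 - 1*25, -63) = (-116*(158 + 105))/(132 - 63) = -116*263/69 = -30508*1/69 = -30508/69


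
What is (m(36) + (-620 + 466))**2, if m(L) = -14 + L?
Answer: 17424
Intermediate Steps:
(m(36) + (-620 + 466))**2 = ((-14 + 36) + (-620 + 466))**2 = (22 - 154)**2 = (-132)**2 = 17424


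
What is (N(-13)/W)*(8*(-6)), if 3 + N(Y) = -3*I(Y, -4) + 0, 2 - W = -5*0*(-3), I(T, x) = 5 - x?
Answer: 720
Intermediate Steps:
W = 2 (W = 2 - (-5*0)*(-3) = 2 - 0*(-3) = 2 - 1*0 = 2 + 0 = 2)
N(Y) = -30 (N(Y) = -3 + (-3*(5 - 1*(-4)) + 0) = -3 + (-3*(5 + 4) + 0) = -3 + (-3*9 + 0) = -3 + (-27 + 0) = -3 - 27 = -30)
(N(-13)/W)*(8*(-6)) = (-30/2)*(8*(-6)) = -30*½*(-48) = -15*(-48) = 720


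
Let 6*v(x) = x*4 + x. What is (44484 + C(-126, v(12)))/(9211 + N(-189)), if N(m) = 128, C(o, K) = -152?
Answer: 44332/9339 ≈ 4.7470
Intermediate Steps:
v(x) = 5*x/6 (v(x) = (x*4 + x)/6 = (4*x + x)/6 = (5*x)/6 = 5*x/6)
(44484 + C(-126, v(12)))/(9211 + N(-189)) = (44484 - 152)/(9211 + 128) = 44332/9339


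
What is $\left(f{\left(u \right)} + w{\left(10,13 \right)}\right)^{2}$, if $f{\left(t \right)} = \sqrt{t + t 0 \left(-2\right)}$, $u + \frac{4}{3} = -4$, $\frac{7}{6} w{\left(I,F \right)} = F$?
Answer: $\frac{17468}{147} + \frac{208 i \sqrt{3}}{7} \approx 118.83 + 51.467 i$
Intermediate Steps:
$w{\left(I,F \right)} = \frac{6 F}{7}$
$u = - \frac{16}{3}$ ($u = - \frac{4}{3} - 4 = - \frac{16}{3} \approx -5.3333$)
$f{\left(t \right)} = \sqrt{t}$ ($f{\left(t \right)} = \sqrt{t + 0 \left(-2\right)} = \sqrt{t + 0} = \sqrt{t}$)
$\left(f{\left(u \right)} + w{\left(10,13 \right)}\right)^{2} = \left(\sqrt{- \frac{16}{3}} + \frac{6}{7} \cdot 13\right)^{2} = \left(\frac{4 i \sqrt{3}}{3} + \frac{78}{7}\right)^{2} = \left(\frac{78}{7} + \frac{4 i \sqrt{3}}{3}\right)^{2}$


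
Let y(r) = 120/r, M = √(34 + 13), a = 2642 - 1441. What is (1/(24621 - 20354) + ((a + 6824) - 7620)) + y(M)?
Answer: 1728136/4267 + 120*√47/47 ≈ 422.50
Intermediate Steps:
a = 1201
M = √47 ≈ 6.8557
(1/(24621 - 20354) + ((a + 6824) - 7620)) + y(M) = (1/(24621 - 20354) + ((1201 + 6824) - 7620)) + 120/(√47) = (1/4267 + (8025 - 7620)) + 120*(√47/47) = (1/4267 + 405) + 120*√47/47 = 1728136/4267 + 120*√47/47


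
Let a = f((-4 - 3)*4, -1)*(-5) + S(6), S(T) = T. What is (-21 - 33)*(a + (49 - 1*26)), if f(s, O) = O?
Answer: -1836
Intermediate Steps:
a = 11 (a = -1*(-5) + 6 = 5 + 6 = 11)
(-21 - 33)*(a + (49 - 1*26)) = (-21 - 33)*(11 + (49 - 1*26)) = -54*(11 + (49 - 26)) = -54*(11 + 23) = -54*34 = -1836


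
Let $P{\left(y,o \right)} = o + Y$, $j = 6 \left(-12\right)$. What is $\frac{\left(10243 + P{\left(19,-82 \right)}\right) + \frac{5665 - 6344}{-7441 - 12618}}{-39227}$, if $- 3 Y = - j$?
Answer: $- \frac{203338762}{786854393} \approx -0.25842$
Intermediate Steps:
$j = -72$
$Y = -24$ ($Y = - \frac{\left(-1\right) \left(-72\right)}{3} = \left(- \frac{1}{3}\right) 72 = -24$)
$P{\left(y,o \right)} = -24 + o$ ($P{\left(y,o \right)} = o - 24 = -24 + o$)
$\frac{\left(10243 + P{\left(19,-82 \right)}\right) + \frac{5665 - 6344}{-7441 - 12618}}{-39227} = \frac{\left(10243 - 106\right) + \frac{5665 - 6344}{-7441 - 12618}}{-39227} = \left(\left(10243 - 106\right) - \frac{679}{-20059}\right) \left(- \frac{1}{39227}\right) = \left(10137 - - \frac{679}{20059}\right) \left(- \frac{1}{39227}\right) = \left(10137 + \frac{679}{20059}\right) \left(- \frac{1}{39227}\right) = \frac{203338762}{20059} \left(- \frac{1}{39227}\right) = - \frac{203338762}{786854393}$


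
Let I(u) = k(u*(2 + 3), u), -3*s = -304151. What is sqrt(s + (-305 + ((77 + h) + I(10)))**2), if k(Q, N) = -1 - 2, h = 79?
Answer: sqrt(1120389)/3 ≈ 352.83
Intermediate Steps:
s = 304151/3 (s = -1/3*(-304151) = 304151/3 ≈ 1.0138e+5)
k(Q, N) = -3
I(u) = -3
sqrt(s + (-305 + ((77 + h) + I(10)))**2) = sqrt(304151/3 + (-305 + ((77 + 79) - 3))**2) = sqrt(304151/3 + (-305 + (156 - 3))**2) = sqrt(304151/3 + (-305 + 153)**2) = sqrt(304151/3 + (-152)**2) = sqrt(304151/3 + 23104) = sqrt(373463/3) = sqrt(1120389)/3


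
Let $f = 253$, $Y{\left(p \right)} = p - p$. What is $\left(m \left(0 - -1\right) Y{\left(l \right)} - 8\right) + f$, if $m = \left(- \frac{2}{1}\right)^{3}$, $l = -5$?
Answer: $245$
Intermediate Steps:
$Y{\left(p \right)} = 0$
$m = -8$ ($m = \left(\left(-2\right) 1\right)^{3} = \left(-2\right)^{3} = -8$)
$\left(m \left(0 - -1\right) Y{\left(l \right)} - 8\right) + f = \left(- 8 \left(0 - -1\right) 0 - 8\right) + 253 = \left(- 8 \left(0 + 1\right) 0 - 8\right) + 253 = \left(\left(-8\right) 1 \cdot 0 - 8\right) + 253 = \left(\left(-8\right) 0 - 8\right) + 253 = \left(0 - 8\right) + 253 = -8 + 253 = 245$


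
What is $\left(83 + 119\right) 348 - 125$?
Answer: $70171$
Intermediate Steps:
$\left(83 + 119\right) 348 - 125 = 202 \cdot 348 - 125 = 70296 - 125 = 70171$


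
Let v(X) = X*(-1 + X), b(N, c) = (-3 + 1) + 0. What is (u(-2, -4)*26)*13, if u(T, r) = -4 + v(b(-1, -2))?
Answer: 676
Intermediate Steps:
b(N, c) = -2 (b(N, c) = -2 + 0 = -2)
u(T, r) = 2 (u(T, r) = -4 - 2*(-1 - 2) = -4 - 2*(-3) = -4 + 6 = 2)
(u(-2, -4)*26)*13 = (2*26)*13 = 52*13 = 676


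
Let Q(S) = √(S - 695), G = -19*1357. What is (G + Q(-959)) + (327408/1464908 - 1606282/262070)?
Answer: -1237572318589122/47988554945 + I*√1654 ≈ -25789.0 + 40.669*I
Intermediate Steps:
G = -25783
Q(S) = √(-695 + S)
(G + Q(-959)) + (327408/1464908 - 1606282/262070) = (-25783 + √(-695 - 959)) + (327408/1464908 - 1606282/262070) = (-25783 + √(-1654)) + (327408*(1/1464908) - 1606282*1/262070) = (-25783 + I*√1654) + (81852/366227 - 803141/131035) = (-25783 + I*√1654) - 283406442187/47988554945 = -1237572318589122/47988554945 + I*√1654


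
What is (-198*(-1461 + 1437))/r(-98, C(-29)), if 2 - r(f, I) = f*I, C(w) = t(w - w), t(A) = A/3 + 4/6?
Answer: 7128/101 ≈ 70.574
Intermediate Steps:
t(A) = ⅔ + A/3 (t(A) = A*(⅓) + 4*(⅙) = A/3 + ⅔ = ⅔ + A/3)
C(w) = ⅔ (C(w) = ⅔ + (w - w)/3 = ⅔ + (⅓)*0 = ⅔ + 0 = ⅔)
r(f, I) = 2 - I*f (r(f, I) = 2 - f*I = 2 - I*f)
(-198*(-1461 + 1437))/r(-98, C(-29)) = (-198*(-1461 + 1437))/(2 - 1*⅔*(-98)) = (-198*(-24))/(2 + 196/3) = 4752/(202/3) = 4752*(3/202) = 7128/101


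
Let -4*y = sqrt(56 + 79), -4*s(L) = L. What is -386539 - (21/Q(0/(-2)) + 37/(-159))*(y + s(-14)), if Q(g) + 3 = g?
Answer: -61455676/159 - 575*sqrt(15)/106 ≈ -3.8653e+5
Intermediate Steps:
Q(g) = -3 + g
s(L) = -L/4
y = -3*sqrt(15)/4 (y = -sqrt(56 + 79)/4 = -3*sqrt(15)/4 ≈ -2.9047)
-386539 - (21/Q(0/(-2)) + 37/(-159))*(y + s(-14)) = -386539 - (21/(-3 + 0/(-2)) + 37/(-159))*(-3*sqrt(15)/4 - 1/4*(-14)) = -386539 - (21/(-3 + 0*(-1/2)) + 37*(-1/159))*(-3*sqrt(15)/4 + 7/2) = -386539 - (21/(-3 + 0) - 37/159)*(7/2 - 3*sqrt(15)/4) = -386539 - (21/(-3) - 37/159)*(7/2 - 3*sqrt(15)/4) = -386539 - (21*(-1/3) - 37/159)*(7/2 - 3*sqrt(15)/4) = -386539 - (-7 - 37/159)*(7/2 - 3*sqrt(15)/4) = -386539 - (-1150)*(7/2 - 3*sqrt(15)/4)/159 = -386539 - (-4025/159 + 575*sqrt(15)/106) = -386539 + (4025/159 - 575*sqrt(15)/106) = -61455676/159 - 575*sqrt(15)/106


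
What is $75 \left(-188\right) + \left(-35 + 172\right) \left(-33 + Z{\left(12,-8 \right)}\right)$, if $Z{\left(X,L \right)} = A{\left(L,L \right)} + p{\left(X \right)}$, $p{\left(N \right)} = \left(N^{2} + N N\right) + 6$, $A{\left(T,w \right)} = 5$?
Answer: $22342$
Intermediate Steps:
$p{\left(N \right)} = 6 + 2 N^{2}$ ($p{\left(N \right)} = \left(N^{2} + N^{2}\right) + 6 = 2 N^{2} + 6 = 6 + 2 N^{2}$)
$Z{\left(X,L \right)} = 11 + 2 X^{2}$ ($Z{\left(X,L \right)} = 5 + \left(6 + 2 X^{2}\right) = 11 + 2 X^{2}$)
$75 \left(-188\right) + \left(-35 + 172\right) \left(-33 + Z{\left(12,-8 \right)}\right) = 75 \left(-188\right) + \left(-35 + 172\right) \left(-33 + \left(11 + 2 \cdot 12^{2}\right)\right) = -14100 + 137 \left(-33 + \left(11 + 2 \cdot 144\right)\right) = -14100 + 137 \left(-33 + \left(11 + 288\right)\right) = -14100 + 137 \left(-33 + 299\right) = -14100 + 137 \cdot 266 = -14100 + 36442 = 22342$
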